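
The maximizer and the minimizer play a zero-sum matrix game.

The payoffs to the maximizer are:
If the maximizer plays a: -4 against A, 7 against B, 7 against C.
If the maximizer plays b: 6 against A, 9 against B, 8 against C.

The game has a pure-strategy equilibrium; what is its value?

6

Row minima: -4, 6 → the maximizer's maximin is 6.
Column maxima: 6, 9, 8 → the minimizer's minimax is 6.
They coincide at (b, A), so the value is 6.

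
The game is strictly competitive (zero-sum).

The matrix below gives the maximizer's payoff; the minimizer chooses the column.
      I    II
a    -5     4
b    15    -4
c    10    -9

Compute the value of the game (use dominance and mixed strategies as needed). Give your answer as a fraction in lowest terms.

10/7

Row c is strictly dominated by row b, so the maximizer never plays it.
The remaining 2×2 game on (a, b) × (I, II) has no saddle point. Let the maximizer play a with probability p; indifference gives −5p + 15(1−p) = 4p − 4(1−p), so p = 19/28.
Similarly the minimizer's optimal q on I is 2/7, and the value is -5·(2/7) + (4)·(5/7) = 10/7.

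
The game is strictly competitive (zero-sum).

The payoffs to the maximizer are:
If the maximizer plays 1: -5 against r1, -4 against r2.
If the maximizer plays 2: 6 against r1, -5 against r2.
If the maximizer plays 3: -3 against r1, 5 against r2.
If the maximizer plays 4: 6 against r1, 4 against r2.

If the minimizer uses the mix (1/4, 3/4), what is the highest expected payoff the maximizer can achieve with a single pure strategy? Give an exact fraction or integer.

1: (-5)·(1/4) + (-4)·(3/4) = -17/4.
2: (6)·(1/4) + (-5)·(3/4) = -9/4.
3: (-3)·(1/4) + (5)·(3/4) = 3.
4: (6)·(1/4) + (4)·(3/4) = 9/2.
The best pure response is 4 with expected payoff 9/2.

9/2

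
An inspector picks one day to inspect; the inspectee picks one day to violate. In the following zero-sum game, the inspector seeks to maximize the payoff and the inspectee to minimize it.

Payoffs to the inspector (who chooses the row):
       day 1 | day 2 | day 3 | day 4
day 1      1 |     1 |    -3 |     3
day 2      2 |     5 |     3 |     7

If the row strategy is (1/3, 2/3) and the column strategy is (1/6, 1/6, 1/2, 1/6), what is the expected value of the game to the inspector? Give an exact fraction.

Against (1/6, 1/6, 1/2, 1/6), each row's expected payoff is day 1: -2/3; day 2: 23/6.
Taking the (1/3, 2/3)-weighted average: (1/3)·(-2/3) + (2/3)·(23/6) = 7/3.

7/3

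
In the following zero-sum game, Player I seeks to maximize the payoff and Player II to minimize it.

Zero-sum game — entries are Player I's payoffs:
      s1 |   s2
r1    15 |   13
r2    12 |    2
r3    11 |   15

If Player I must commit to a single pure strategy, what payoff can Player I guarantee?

13

The worst-case payoff for each row is r1: 13, r2: 2, r3: 11.
The best of these is 13.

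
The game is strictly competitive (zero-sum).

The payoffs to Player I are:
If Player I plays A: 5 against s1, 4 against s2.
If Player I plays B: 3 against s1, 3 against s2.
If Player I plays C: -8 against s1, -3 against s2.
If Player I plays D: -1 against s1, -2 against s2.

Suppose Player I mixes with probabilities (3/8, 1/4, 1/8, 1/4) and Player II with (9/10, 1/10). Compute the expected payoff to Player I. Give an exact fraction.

Against (9/10, 1/10), each row's expected payoff is A: 49/10; B: 3; C: -15/2; D: -11/10.
Taking the (3/8, 1/4, 1/8, 1/4)-weighted average: (3/8)·(49/10) + (1/4)·(3) + (1/8)·(-15/2) + (1/4)·(-11/10) = 11/8.

11/8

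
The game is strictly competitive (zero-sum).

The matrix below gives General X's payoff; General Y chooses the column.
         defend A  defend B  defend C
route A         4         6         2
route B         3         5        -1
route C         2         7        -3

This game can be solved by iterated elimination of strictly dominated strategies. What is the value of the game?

2

Column defend B is strictly dominated by defend A for General Y (4<6, 3<5, 2<7); eliminate defend B.
Column defend A is strictly dominated by defend C for General Y (2<4, -1<3, -3<2); eliminate defend A.
Row route B is strictly dominated by row route A (2>-1); eliminate route B.
Row route C is strictly dominated by row route A (2>-3); eliminate route C.
Only (route A, defend C) remains, with payoff 2.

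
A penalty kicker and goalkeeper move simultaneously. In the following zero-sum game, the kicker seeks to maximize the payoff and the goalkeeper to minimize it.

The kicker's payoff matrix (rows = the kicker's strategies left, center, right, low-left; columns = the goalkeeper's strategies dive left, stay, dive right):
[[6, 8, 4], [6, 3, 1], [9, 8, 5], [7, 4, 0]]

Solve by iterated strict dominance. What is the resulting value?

5

Column dive left is strictly dominated by dive right for the goalkeeper (4<6, 1<6, 5<9, 0<7); eliminate dive left.
Column stay is strictly dominated by dive right for the goalkeeper (4<8, 1<3, 5<8, 0<4); eliminate stay.
Row left is strictly dominated by row right (5>4); eliminate left.
Row center is strictly dominated by row right (5>1); eliminate center.
Row low-left is strictly dominated by row right (5>0); eliminate low-left.
Only (right, dive right) remains, with payoff 5.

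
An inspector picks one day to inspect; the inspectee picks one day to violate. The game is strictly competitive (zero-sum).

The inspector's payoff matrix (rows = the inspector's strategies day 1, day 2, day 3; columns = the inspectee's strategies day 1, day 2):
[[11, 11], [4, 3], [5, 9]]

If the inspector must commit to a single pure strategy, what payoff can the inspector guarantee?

11

The worst-case payoff for each row is day 1: 11, day 2: 3, day 3: 5.
The best of these is 11.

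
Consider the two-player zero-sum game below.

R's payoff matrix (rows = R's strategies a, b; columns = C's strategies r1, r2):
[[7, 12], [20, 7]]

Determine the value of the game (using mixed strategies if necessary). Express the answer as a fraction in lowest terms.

Row minima are 7 and 7, so R's maximin is 7; column maxima are 20 and 12, so C's minimax is 12. These differ, so the equilibrium is in mixed strategies.
Let R play a with probability p. C is indifferent when 7p + 20(1−p) = 12p + 7(1−p), giving p = 13/18.
Let C play r1 with probability q. R is indifferent when 7q + 12(1−q) = 20q + 7(1−q), giving q = 5/18.
The value is 7·(5/18) + (12)·(13/18) = 191/18.

191/18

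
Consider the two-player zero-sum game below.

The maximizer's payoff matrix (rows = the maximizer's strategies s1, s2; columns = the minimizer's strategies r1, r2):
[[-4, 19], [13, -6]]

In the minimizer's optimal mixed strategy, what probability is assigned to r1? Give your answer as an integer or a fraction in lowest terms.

25/42

Row minima are -4 and -6, so the maximizer's maximin is -4; column maxima are 13 and 19, so the minimizer's minimax is 13. These differ, so the equilibrium is in mixed strategies.
Let the minimizer play r1 with probability q. The maximizer is indifferent when −4q + 19(1−q) = 13q − 6(1−q), giving q = 25/42.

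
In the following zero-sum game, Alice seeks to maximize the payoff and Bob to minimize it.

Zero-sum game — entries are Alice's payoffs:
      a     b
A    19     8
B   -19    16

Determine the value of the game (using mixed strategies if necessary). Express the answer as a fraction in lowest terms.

228/23

Row minima are 8 and -19, so Alice's maximin is 8; column maxima are 19 and 16, so Bob's minimax is 16. These differ, so the equilibrium is in mixed strategies.
Let Alice play A with probability p. Bob is indifferent when 19p − 19(1−p) = 8p + 16(1−p), giving p = 35/46.
Let Bob play a with probability q. Alice is indifferent when 19q + 8(1−q) = −19q + 16(1−q), giving q = 4/23.
The value is 19·(4/23) + (8)·(19/23) = 228/23.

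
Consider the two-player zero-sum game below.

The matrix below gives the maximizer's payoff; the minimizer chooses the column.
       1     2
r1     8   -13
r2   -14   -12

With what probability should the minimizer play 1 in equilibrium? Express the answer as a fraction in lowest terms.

1/23

Row minima are -13 and -14, so the maximizer's maximin is -13; column maxima are 8 and -12, so the minimizer's minimax is -12. These differ, so the equilibrium is in mixed strategies.
Let the minimizer play 1 with probability q. The maximizer is indifferent when 8q − 13(1−q) = −14q − 12(1−q), giving q = 1/23.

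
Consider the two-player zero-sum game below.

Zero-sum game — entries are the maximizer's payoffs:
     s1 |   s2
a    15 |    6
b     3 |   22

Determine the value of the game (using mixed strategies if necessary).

Row minima are 6 and 3, so the maximizer's maximin is 6; column maxima are 15 and 22, so the minimizer's minimax is 15. These differ, so the equilibrium is in mixed strategies.
Let the maximizer play a with probability p. The minimizer is indifferent when 15p + 3(1−p) = 6p + 22(1−p), giving p = 19/28.
Let the minimizer play s1 with probability q. The maximizer is indifferent when 15q + 6(1−q) = 3q + 22(1−q), giving q = 4/7.
The value is 15·(4/7) + (6)·(3/7) = 78/7.

78/7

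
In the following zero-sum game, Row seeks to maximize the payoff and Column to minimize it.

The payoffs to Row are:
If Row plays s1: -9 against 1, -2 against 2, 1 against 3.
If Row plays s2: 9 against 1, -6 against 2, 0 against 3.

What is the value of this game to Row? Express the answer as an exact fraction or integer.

-36/11

Column 3 is strictly dominated by 2 for Column (it gives Row more in every row).
The remaining 2×2 game on (s1, s2) × (1, 2) has no saddle point. Let Row play s1 with probability p; indifference gives −9p + 9(1−p) = −2p − 6(1−p), so p = 15/22.
Similarly Column's optimal q on 1 is 2/11, and the value is -9·(2/11) + (-2)·(9/11) = -36/11.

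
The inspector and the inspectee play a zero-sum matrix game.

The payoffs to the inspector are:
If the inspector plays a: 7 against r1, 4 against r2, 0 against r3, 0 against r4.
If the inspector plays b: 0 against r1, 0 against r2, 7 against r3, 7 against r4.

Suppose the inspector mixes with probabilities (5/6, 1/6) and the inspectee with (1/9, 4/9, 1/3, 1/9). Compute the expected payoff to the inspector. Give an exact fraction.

143/54

Against (1/9, 4/9, 1/3, 1/9), each row's expected payoff is a: 23/9; b: 28/9.
Taking the (5/6, 1/6)-weighted average: (5/6)·(23/9) + (1/6)·(28/9) = 143/54.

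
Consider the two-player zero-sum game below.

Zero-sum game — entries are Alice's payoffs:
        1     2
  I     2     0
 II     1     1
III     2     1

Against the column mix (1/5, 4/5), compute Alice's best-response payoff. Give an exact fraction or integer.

I: (2)·(1/5) + (0)·(4/5) = 2/5.
II: (1)·(1/5) + (1)·(4/5) = 1.
III: (2)·(1/5) + (1)·(4/5) = 6/5.
The best pure response is III with expected payoff 6/5.

6/5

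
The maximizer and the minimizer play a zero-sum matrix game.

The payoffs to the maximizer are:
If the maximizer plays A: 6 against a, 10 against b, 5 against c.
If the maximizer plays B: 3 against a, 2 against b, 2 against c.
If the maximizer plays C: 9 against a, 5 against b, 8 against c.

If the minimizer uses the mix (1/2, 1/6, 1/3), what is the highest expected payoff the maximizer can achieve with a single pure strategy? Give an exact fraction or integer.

A: (6)·(1/2) + (10)·(1/6) + (5)·(1/3) = 19/3.
B: (3)·(1/2) + (2)·(1/6) + (2)·(1/3) = 5/2.
C: (9)·(1/2) + (5)·(1/6) + (8)·(1/3) = 8.
The best pure response is C with expected payoff 8.

8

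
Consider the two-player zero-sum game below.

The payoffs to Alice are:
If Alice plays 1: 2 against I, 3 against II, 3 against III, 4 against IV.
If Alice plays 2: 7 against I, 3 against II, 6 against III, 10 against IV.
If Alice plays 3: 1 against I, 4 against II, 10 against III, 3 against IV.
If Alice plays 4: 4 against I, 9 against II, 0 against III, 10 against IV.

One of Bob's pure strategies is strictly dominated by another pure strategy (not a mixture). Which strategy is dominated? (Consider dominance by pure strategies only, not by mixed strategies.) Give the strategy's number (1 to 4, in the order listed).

Bob prefers columns that give Alice less. Compare IV with I: 2 < 4, 7 < 10, 1 < 3, 4 < 10.
So I strictly dominates IV for Bob; IV is strictly dominated.

4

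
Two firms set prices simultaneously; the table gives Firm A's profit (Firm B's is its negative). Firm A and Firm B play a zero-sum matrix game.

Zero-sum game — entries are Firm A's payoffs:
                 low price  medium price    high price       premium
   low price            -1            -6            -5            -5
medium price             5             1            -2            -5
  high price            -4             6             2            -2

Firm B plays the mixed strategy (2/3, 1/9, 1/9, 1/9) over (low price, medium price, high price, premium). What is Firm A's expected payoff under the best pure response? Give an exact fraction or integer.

low price: (-1)·(2/3) + (-6)·(1/9) + (-5)·(1/9) + (-5)·(1/9) = -22/9.
medium price: (5)·(2/3) + (1)·(1/9) + (-2)·(1/9) + (-5)·(1/9) = 8/3.
high price: (-4)·(2/3) + (6)·(1/9) + (2)·(1/9) + (-2)·(1/9) = -2.
The best pure response is medium price with expected payoff 8/3.

8/3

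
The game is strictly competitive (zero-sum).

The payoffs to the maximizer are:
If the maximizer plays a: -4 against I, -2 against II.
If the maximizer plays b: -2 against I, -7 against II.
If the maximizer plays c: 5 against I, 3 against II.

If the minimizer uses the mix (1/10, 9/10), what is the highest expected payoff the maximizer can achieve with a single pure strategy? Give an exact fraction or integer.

a: (-4)·(1/10) + (-2)·(9/10) = -11/5.
b: (-2)·(1/10) + (-7)·(9/10) = -13/2.
c: (5)·(1/10) + (3)·(9/10) = 16/5.
The best pure response is c with expected payoff 16/5.

16/5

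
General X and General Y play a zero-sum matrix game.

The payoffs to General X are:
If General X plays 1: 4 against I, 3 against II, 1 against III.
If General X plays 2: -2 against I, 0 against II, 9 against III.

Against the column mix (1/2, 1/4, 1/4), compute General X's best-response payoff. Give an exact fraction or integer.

1: (4)·(1/2) + (3)·(1/4) + (1)·(1/4) = 3.
2: (-2)·(1/2) + (0)·(1/4) + (9)·(1/4) = 5/4.
The best pure response is 1 with expected payoff 3.

3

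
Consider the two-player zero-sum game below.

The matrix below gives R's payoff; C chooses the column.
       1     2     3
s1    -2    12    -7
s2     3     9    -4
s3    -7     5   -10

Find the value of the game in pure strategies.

-4

Row minima: -7, -4, -10 → R's maximin is -4.
Column maxima: 3, 12, -4 → C's minimax is -4.
They coincide at (s2, 3), so the value is -4.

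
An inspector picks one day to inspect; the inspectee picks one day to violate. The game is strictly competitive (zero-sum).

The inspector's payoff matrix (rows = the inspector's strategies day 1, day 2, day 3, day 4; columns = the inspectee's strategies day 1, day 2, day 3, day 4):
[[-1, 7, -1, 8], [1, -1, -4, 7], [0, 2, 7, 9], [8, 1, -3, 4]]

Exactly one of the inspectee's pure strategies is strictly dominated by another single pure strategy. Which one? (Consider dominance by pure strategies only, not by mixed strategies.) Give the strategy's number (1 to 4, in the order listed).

4

The inspectee prefers columns that give the inspector less. Compare day 4 with day 2: 7 < 8, -1 < 7, 2 < 9, 1 < 4.
So day 2 strictly dominates day 4 for the inspectee; day 4 is strictly dominated.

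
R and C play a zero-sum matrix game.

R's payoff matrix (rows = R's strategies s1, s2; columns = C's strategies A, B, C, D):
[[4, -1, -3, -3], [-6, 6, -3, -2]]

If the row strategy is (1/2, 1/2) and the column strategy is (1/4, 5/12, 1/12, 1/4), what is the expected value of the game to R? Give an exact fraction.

Against (1/4, 5/12, 1/12, 1/4), each row's expected payoff is s1: -5/12; s2: 1/4.
Taking the (1/2, 1/2)-weighted average: (1/2)·(-5/12) + (1/2)·(1/4) = -1/12.

-1/12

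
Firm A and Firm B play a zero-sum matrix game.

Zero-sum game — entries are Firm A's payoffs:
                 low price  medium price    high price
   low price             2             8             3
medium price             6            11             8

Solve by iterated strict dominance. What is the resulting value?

6

Column medium price is strictly dominated by low price for Firm B (2<8, 6<11); eliminate medium price.
Column high price is strictly dominated by low price for Firm B (2<3, 6<8); eliminate high price.
Row low price is strictly dominated by row medium price (6>2); eliminate low price.
Only (medium price, low price) remains, with payoff 6.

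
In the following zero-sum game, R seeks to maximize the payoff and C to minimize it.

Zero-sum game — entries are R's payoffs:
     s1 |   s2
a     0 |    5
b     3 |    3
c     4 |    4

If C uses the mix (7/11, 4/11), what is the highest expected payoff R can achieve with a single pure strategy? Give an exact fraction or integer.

4

a: (0)·(7/11) + (5)·(4/11) = 20/11.
b: (3)·(7/11) + (3)·(4/11) = 3.
c: (4)·(7/11) + (4)·(4/11) = 4.
The best pure response is c with expected payoff 4.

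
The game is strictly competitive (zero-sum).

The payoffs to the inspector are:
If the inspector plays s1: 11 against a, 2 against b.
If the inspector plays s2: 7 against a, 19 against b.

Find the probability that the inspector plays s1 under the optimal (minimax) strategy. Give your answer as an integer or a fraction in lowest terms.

4/7

Row minima are 2 and 7, so the inspector's maximin is 7; column maxima are 11 and 19, so the inspectee's minimax is 11. These differ, so the equilibrium is in mixed strategies.
Let the inspector play s1 with probability p. The inspectee is indifferent when 11p + 7(1−p) = 2p + 19(1−p), giving p = 4/7.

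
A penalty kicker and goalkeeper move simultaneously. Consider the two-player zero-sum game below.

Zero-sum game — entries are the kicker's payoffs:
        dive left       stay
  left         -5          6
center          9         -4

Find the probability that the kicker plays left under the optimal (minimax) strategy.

Row minima are -5 and -4, so the kicker's maximin is -4; column maxima are 9 and 6, so the goalkeeper's minimax is 6. These differ, so the equilibrium is in mixed strategies.
Let the kicker play left with probability p. The goalkeeper is indifferent when −5p + 9(1−p) = 6p − 4(1−p), giving p = 13/24.

13/24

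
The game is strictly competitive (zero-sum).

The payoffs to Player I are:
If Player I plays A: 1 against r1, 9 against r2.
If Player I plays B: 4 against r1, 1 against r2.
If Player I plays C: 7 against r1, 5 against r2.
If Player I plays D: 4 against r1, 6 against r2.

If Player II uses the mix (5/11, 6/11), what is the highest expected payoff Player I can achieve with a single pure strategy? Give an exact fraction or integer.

65/11

A: (1)·(5/11) + (9)·(6/11) = 59/11.
B: (4)·(5/11) + (1)·(6/11) = 26/11.
C: (7)·(5/11) + (5)·(6/11) = 65/11.
D: (4)·(5/11) + (6)·(6/11) = 56/11.
The best pure response is C with expected payoff 65/11.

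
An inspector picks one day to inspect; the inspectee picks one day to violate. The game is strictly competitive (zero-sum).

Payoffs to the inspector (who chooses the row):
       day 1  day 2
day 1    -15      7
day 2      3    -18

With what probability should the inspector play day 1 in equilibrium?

Row minima are -15 and -18, so the inspector's maximin is -15; column maxima are 3 and 7, so the inspectee's minimax is 3. These differ, so the equilibrium is in mixed strategies.
Let the inspector play day 1 with probability p. The inspectee is indifferent when −15p + 3(1−p) = 7p − 18(1−p), giving p = 21/43.

21/43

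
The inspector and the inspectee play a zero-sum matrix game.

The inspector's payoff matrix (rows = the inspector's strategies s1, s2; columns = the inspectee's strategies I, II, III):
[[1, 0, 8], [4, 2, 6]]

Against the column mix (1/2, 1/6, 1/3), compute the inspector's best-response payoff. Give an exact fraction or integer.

13/3

s1: (1)·(1/2) + (0)·(1/6) + (8)·(1/3) = 19/6.
s2: (4)·(1/2) + (2)·(1/6) + (6)·(1/3) = 13/3.
The best pure response is s2 with expected payoff 13/3.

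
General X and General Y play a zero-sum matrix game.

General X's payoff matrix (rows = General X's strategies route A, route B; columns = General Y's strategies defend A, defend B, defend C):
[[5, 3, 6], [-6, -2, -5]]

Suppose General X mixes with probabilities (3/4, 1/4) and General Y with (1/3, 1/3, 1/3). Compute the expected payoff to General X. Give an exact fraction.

Against (1/3, 1/3, 1/3), each row's expected payoff is route A: 14/3; route B: -13/3.
Taking the (3/4, 1/4)-weighted average: (3/4)·(14/3) + (1/4)·(-13/3) = 29/12.

29/12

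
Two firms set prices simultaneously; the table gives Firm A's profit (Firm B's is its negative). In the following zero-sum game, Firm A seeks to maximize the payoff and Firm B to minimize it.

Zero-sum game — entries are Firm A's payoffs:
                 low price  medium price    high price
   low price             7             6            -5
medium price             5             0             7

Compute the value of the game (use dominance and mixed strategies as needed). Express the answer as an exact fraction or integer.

7/3

Column low price is strictly dominated by medium price for Firm B (it gives Firm A more in every row).
The remaining 2×2 game on (low price, medium price) × (medium price, high price) has no saddle point. Let Firm A play low price with probability p; indifference gives 6p = −5p + 7(1−p), so p = 7/18.
Similarly Firm B's optimal q on medium price is 2/3, and the value is 6·(2/3) + (-5)·(1/3) = 7/3.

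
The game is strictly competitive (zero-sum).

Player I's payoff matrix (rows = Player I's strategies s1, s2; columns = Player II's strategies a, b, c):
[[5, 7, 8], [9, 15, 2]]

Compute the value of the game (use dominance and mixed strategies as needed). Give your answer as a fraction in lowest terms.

31/5

Column b is strictly dominated by a for Player II (it gives Player I more in every row).
The remaining 2×2 game on (s1, s2) × (a, c) has no saddle point. Let Player I play s1 with probability p; indifference gives 5p + 9(1−p) = 8p + 2(1−p), so p = 7/10.
Similarly Player II's optimal q on a is 3/5, and the value is 5·(3/5) + (8)·(2/5) = 31/5.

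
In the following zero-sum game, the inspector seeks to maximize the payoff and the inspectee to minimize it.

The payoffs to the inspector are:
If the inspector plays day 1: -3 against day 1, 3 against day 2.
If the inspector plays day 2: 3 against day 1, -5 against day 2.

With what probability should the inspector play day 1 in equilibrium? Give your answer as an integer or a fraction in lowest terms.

Row minima are -3 and -5, so the inspector's maximin is -3; column maxima are 3 and 3, so the inspectee's minimax is 3. These differ, so the equilibrium is in mixed strategies.
Let the inspector play day 1 with probability p. The inspectee is indifferent when −3p + 3(1−p) = 3p − 5(1−p), giving p = 4/7.

4/7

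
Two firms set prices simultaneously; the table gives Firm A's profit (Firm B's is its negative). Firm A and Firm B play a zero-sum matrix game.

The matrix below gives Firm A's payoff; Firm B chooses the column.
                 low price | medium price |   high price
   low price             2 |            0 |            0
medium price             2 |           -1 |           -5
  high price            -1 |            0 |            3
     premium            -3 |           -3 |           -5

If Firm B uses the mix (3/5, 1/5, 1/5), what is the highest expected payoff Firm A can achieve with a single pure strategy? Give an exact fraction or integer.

low price: (2)·(3/5) + (0)·(1/5) + (0)·(1/5) = 6/5.
medium price: (2)·(3/5) + (-1)·(1/5) + (-5)·(1/5) = 0.
high price: (-1)·(3/5) + (0)·(1/5) + (3)·(1/5) = 0.
premium: (-3)·(3/5) + (-3)·(1/5) + (-5)·(1/5) = -17/5.
The best pure response is low price with expected payoff 6/5.

6/5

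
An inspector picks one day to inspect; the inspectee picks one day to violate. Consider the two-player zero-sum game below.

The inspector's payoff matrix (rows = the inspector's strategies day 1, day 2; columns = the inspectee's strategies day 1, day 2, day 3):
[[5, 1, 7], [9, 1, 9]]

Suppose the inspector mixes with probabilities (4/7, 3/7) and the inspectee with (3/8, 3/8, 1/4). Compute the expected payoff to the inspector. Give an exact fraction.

Against (3/8, 3/8, 1/4), each row's expected payoff is day 1: 4; day 2: 6.
Taking the (4/7, 3/7)-weighted average: (4/7)·(4) + (3/7)·(6) = 34/7.

34/7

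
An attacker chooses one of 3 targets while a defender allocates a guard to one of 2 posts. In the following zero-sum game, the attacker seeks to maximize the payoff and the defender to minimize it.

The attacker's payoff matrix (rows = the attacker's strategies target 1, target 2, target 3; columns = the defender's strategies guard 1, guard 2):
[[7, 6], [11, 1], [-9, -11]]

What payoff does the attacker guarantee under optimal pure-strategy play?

6

Row minima: 6, 1, -11 → the attacker's maximin is 6.
Column maxima: 11, 6 → the defender's minimax is 6.
They coincide at (target 1, guard 2), so the value is 6.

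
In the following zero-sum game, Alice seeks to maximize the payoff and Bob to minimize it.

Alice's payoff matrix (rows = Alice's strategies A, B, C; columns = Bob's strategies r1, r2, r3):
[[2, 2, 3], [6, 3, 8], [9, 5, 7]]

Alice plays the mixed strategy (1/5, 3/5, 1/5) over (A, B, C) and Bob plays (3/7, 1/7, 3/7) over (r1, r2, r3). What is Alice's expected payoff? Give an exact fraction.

41/7

Against (3/7, 1/7, 3/7), each row's expected payoff is A: 17/7; B: 45/7; C: 53/7.
Taking the (1/5, 3/5, 1/5)-weighted average: (1/5)·(17/7) + (3/5)·(45/7) + (1/5)·(53/7) = 41/7.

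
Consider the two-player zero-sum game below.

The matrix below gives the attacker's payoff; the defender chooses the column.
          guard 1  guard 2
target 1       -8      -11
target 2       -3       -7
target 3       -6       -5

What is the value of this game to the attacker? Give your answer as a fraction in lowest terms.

-27/5

Row target 1 is strictly dominated by row target 2, so the attacker never plays it.
The remaining 2×2 game on (target 2, target 3) × (guard 1, guard 2) has no saddle point. Let the attacker play target 2 with probability p; indifference gives −3p − 6(1−p) = −7p − 5(1−p), so p = 1/5.
Similarly the defender's optimal q on guard 1 is 2/5, and the value is -3·(2/5) + (-7)·(3/5) = -27/5.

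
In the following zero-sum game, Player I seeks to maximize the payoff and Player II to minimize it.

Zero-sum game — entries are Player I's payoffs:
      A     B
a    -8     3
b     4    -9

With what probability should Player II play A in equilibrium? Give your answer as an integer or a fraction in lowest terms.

1/2

Row minima are -8 and -9, so Player I's maximin is -8; column maxima are 4 and 3, so Player II's minimax is 3. These differ, so the equilibrium is in mixed strategies.
Let Player II play A with probability q. Player I is indifferent when −8q + 3(1−q) = 4q − 9(1−q), giving q = 1/2.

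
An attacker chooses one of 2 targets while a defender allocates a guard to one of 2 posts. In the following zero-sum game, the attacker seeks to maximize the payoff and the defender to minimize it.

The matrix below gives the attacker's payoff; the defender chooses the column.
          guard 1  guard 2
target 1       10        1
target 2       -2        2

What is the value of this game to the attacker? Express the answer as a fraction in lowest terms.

Row minima are 1 and -2, so the attacker's maximin is 1; column maxima are 10 and 2, so the defender's minimax is 2. These differ, so the equilibrium is in mixed strategies.
Let the attacker play target 1 with probability p. The defender is indifferent when 10p − 2(1−p) = p + 2(1−p), giving p = 4/13.
Let the defender play guard 1 with probability q. The attacker is indifferent when 10q + (1−q) = −2q + 2(1−q), giving q = 1/13.
The value is 10·(1/13) + (1)·(12/13) = 22/13.

22/13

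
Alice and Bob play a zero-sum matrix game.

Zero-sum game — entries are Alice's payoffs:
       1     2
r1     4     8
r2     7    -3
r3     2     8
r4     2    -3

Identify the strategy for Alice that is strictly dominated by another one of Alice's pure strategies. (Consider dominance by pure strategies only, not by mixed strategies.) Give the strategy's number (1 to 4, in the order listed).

4

Compare r4 with r1: 4 > 2, 8 > -3.
So r1 strictly dominates r4 for Alice; r4 is strictly dominated.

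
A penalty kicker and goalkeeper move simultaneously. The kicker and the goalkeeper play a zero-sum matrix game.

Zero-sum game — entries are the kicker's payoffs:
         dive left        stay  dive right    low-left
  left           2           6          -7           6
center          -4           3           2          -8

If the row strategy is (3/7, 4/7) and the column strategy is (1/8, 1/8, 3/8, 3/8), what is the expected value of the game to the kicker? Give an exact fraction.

-61/56

Against (1/8, 1/8, 3/8, 3/8), each row's expected payoff is left: 5/8; center: -19/8.
Taking the (3/7, 4/7)-weighted average: (3/7)·(5/8) + (4/7)·(-19/8) = -61/56.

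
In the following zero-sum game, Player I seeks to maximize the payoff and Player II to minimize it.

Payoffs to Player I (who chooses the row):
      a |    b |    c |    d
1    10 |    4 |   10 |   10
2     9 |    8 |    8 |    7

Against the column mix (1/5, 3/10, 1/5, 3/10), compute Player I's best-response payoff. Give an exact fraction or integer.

41/5

1: (10)·(1/5) + (4)·(3/10) + (10)·(1/5) + (10)·(3/10) = 41/5.
2: (9)·(1/5) + (8)·(3/10) + (8)·(1/5) + (7)·(3/10) = 79/10.
The best pure response is 1 with expected payoff 41/5.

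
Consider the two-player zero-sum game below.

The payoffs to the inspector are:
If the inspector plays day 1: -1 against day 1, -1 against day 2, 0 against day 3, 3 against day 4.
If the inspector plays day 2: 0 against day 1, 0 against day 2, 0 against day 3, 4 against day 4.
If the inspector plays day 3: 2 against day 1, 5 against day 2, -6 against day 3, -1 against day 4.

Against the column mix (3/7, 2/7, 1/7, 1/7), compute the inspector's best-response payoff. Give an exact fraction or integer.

day 1: (-1)·(3/7) + (-1)·(2/7) + (0)·(1/7) + (3)·(1/7) = -2/7.
day 2: (0)·(3/7) + (0)·(2/7) + (0)·(1/7) + (4)·(1/7) = 4/7.
day 3: (2)·(3/7) + (5)·(2/7) + (-6)·(1/7) + (-1)·(1/7) = 9/7.
The best pure response is day 3 with expected payoff 9/7.

9/7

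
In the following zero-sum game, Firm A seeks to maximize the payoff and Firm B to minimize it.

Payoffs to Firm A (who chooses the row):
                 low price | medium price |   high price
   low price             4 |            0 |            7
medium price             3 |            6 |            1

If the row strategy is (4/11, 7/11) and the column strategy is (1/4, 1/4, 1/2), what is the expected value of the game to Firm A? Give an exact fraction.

Against (1/4, 1/4, 1/2), each row's expected payoff is low price: 9/2; medium price: 11/4.
Taking the (4/11, 7/11)-weighted average: (4/11)·(9/2) + (7/11)·(11/4) = 149/44.

149/44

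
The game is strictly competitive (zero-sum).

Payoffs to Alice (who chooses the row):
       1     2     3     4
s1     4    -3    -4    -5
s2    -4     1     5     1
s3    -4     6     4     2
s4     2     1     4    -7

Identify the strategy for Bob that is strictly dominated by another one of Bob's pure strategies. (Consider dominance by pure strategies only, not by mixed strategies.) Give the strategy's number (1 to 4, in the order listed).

Bob prefers columns that give Alice less. Compare 3 with 4: -5 < -4, 1 < 5, 2 < 4, -7 < 4.
So 4 strictly dominates 3 for Bob; 3 is strictly dominated.

3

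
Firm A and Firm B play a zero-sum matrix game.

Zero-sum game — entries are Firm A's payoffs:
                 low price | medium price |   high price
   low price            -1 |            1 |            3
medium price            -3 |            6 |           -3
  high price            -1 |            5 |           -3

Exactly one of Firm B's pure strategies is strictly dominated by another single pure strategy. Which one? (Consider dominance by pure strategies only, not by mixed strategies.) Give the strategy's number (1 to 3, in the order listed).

2

Firm B prefers columns that give Firm A less. Compare medium price with low price: -1 < 1, -3 < 6, -1 < 5.
So low price strictly dominates medium price for Firm B; medium price is strictly dominated.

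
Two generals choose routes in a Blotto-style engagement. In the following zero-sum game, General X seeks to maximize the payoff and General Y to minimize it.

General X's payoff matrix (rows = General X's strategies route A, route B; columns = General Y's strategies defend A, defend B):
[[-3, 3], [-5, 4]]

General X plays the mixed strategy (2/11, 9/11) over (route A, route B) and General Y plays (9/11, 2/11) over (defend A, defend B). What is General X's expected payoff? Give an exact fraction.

-375/121

Against (9/11, 2/11), each row's expected payoff is route A: -21/11; route B: -37/11.
Taking the (2/11, 9/11)-weighted average: (2/11)·(-21/11) + (9/11)·(-37/11) = -375/121.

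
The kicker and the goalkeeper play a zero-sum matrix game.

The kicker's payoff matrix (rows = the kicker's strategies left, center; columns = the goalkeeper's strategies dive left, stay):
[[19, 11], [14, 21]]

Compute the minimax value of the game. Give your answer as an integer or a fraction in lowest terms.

49/3

Row minima are 11 and 14, so the kicker's maximin is 14; column maxima are 19 and 21, so the goalkeeper's minimax is 19. These differ, so the equilibrium is in mixed strategies.
Let the kicker play left with probability p. The goalkeeper is indifferent when 19p + 14(1−p) = 11p + 21(1−p), giving p = 7/15.
Let the goalkeeper play dive left with probability q. The kicker is indifferent when 19q + 11(1−q) = 14q + 21(1−q), giving q = 2/3.
The value is 19·(2/3) + (11)·(1/3) = 49/3.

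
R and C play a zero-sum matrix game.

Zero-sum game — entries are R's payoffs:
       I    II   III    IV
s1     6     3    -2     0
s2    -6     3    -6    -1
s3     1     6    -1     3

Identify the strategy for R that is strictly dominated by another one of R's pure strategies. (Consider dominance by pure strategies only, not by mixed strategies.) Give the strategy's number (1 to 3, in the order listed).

Compare s2 with s3: 1 > -6, 6 > 3, -1 > -6, 3 > -1.
So s3 strictly dominates s2 for R; s2 is strictly dominated.

2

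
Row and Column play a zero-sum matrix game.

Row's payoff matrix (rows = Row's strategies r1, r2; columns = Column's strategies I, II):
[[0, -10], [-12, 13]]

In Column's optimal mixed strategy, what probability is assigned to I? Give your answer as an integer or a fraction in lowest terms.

23/35

Row minima are -10 and -12, so Row's maximin is -10; column maxima are 0 and 13, so Column's minimax is 0. These differ, so the equilibrium is in mixed strategies.
Let Column play I with probability q. Row is indifferent when −10(1−q) = −12q + 13(1−q), giving q = 23/35.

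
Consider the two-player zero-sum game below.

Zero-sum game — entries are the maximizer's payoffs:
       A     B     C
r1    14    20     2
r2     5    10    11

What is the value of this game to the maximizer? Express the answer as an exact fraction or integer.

Column B is strictly dominated by A for the minimizer (it gives the maximizer more in every row).
The remaining 2×2 game on (r1, r2) × (A, C) has no saddle point. Let the maximizer play r1 with probability p; indifference gives 14p + 5(1−p) = 2p + 11(1−p), so p = 1/3.
Similarly the minimizer's optimal q on A is 1/2, and the value is 14·(1/2) + (2)·(1/2) = 8.

8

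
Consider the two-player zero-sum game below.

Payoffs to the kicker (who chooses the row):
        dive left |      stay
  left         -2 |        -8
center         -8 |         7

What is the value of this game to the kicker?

Row minima are -8 and -8, so the kicker's maximin is -8; column maxima are -2 and 7, so the goalkeeper's minimax is -2. These differ, so the equilibrium is in mixed strategies.
Let the kicker play left with probability p. The goalkeeper is indifferent when −2p − 8(1−p) = −8p + 7(1−p), giving p = 5/7.
Let the goalkeeper play dive left with probability q. The kicker is indifferent when −2q − 8(1−q) = −8q + 7(1−q), giving q = 5/7.
The value is -2·(5/7) + (-8)·(2/7) = -26/7.

-26/7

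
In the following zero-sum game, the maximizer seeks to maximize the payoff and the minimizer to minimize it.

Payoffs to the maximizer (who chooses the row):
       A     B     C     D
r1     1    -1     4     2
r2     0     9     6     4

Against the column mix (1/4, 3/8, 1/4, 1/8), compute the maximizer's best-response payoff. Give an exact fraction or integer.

43/8

r1: (1)·(1/4) + (-1)·(3/8) + (4)·(1/4) + (2)·(1/8) = 9/8.
r2: (0)·(1/4) + (9)·(3/8) + (6)·(1/4) + (4)·(1/8) = 43/8.
The best pure response is r2 with expected payoff 43/8.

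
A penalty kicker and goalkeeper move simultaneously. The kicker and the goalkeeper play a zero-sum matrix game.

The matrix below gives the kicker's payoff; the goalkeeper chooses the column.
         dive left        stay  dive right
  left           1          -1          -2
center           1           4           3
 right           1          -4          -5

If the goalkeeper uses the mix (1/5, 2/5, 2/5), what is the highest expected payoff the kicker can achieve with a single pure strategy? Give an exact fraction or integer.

left: (1)·(1/5) + (-1)·(2/5) + (-2)·(2/5) = -1.
center: (1)·(1/5) + (4)·(2/5) + (3)·(2/5) = 3.
right: (1)·(1/5) + (-4)·(2/5) + (-5)·(2/5) = -17/5.
The best pure response is center with expected payoff 3.

3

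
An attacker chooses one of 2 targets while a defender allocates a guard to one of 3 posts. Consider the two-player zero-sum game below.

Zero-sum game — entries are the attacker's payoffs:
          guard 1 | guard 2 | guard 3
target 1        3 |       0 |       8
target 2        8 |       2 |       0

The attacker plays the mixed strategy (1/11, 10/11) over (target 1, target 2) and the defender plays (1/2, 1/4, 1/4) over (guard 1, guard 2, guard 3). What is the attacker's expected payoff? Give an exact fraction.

97/22

Against (1/2, 1/4, 1/4), each row's expected payoff is target 1: 7/2; target 2: 9/2.
Taking the (1/11, 10/11)-weighted average: (1/11)·(7/2) + (10/11)·(9/2) = 97/22.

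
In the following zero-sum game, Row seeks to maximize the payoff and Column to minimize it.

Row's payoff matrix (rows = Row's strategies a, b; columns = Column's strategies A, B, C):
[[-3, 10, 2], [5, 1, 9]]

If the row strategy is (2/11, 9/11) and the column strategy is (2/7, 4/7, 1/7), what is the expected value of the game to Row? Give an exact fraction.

Against (2/7, 4/7, 1/7), each row's expected payoff is a: 36/7; b: 23/7.
Taking the (2/11, 9/11)-weighted average: (2/11)·(36/7) + (9/11)·(23/7) = 279/77.

279/77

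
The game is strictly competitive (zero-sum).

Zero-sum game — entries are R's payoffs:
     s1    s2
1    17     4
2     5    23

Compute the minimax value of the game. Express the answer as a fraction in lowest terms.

Row minima are 4 and 5, so R's maximin is 5; column maxima are 17 and 23, so C's minimax is 17. These differ, so the equilibrium is in mixed strategies.
Let R play 1 with probability p. C is indifferent when 17p + 5(1−p) = 4p + 23(1−p), giving p = 18/31.
Let C play s1 with probability q. R is indifferent when 17q + 4(1−q) = 5q + 23(1−q), giving q = 19/31.
The value is 17·(19/31) + (4)·(12/31) = 371/31.

371/31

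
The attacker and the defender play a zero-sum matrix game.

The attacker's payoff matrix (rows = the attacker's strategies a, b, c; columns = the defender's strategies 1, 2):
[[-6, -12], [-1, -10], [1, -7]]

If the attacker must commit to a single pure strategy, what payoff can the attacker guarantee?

The worst-case payoff for each row is a: -12, b: -10, c: -7.
The best of these is -7.

-7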